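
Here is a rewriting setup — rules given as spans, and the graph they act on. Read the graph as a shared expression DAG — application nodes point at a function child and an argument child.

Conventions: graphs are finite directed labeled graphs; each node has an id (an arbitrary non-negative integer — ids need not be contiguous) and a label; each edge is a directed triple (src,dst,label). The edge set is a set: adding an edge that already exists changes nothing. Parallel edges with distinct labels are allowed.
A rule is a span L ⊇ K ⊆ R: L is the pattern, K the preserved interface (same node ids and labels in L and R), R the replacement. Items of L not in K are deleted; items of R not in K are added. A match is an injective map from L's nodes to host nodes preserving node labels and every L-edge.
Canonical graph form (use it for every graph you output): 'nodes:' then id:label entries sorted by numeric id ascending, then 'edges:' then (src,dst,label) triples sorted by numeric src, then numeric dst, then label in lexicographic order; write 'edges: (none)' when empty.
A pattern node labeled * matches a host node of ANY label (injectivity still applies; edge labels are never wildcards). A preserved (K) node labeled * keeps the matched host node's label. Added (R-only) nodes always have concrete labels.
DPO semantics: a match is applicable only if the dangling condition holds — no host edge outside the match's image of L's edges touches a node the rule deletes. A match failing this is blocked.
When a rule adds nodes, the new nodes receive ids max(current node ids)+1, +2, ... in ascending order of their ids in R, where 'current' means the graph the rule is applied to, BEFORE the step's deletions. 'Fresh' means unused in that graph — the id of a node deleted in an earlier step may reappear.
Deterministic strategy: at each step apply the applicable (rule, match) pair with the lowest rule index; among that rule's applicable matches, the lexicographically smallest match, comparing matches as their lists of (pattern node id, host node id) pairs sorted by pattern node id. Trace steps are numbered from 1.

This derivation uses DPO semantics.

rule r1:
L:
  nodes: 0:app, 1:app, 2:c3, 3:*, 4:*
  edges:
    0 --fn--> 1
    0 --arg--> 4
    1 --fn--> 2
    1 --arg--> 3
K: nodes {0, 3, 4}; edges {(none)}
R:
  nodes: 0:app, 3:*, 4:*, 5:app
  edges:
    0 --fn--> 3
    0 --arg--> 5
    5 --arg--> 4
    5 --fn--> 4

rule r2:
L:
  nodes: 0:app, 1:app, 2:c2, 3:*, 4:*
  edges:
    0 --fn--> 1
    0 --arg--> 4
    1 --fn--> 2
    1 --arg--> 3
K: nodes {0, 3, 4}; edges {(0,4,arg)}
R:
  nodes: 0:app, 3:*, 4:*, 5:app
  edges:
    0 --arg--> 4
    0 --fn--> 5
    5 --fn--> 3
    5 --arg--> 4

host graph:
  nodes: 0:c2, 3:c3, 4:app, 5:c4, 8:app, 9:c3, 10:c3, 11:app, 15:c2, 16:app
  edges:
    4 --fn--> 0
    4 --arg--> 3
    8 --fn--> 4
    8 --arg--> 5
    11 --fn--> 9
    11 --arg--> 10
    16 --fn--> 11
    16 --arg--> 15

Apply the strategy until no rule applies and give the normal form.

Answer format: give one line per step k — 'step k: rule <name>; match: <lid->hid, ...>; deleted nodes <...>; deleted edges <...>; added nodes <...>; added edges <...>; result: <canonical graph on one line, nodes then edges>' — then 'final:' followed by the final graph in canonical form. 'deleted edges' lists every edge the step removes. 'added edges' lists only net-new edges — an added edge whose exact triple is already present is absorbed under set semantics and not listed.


step 1: rule r1; match: 0->16, 1->11, 2->9, 3->10, 4->15; deleted nodes 9, 11; deleted edges (11,9,fn); (11,10,arg); (16,11,fn); (16,15,arg); added nodes 17; added edges (16,10,fn); (16,17,arg); (17,15,arg); (17,15,fn); result: nodes: 0:c2, 3:c3, 4:app, 5:c4, 8:app, 10:c3, 15:c2, 16:app, 17:app edges: (4,0,fn); (4,3,arg); (8,4,fn); (8,5,arg); (16,10,fn); (16,17,arg); (17,15,arg); (17,15,fn)
step 2: rule r2; match: 0->8, 1->4, 2->0, 3->3, 4->5; deleted nodes 0, 4; deleted edges (4,0,fn); (4,3,arg); (8,4,fn); added nodes 18; added edges (8,18,fn); (18,3,fn); (18,5,arg); result: nodes: 3:c3, 5:c4, 8:app, 10:c3, 15:c2, 16:app, 17:app, 18:app edges: (8,5,arg); (8,18,fn); (16,10,fn); (16,17,arg); (17,15,arg); (17,15,fn); (18,3,fn); (18,5,arg)
final:
nodes: 3:c3, 5:c4, 8:app, 10:c3, 15:c2, 16:app, 17:app, 18:app
edges: (8,5,arg); (8,18,fn); (16,10,fn); (16,17,arg); (17,15,arg); (17,15,fn); (18,3,fn); (18,5,arg)


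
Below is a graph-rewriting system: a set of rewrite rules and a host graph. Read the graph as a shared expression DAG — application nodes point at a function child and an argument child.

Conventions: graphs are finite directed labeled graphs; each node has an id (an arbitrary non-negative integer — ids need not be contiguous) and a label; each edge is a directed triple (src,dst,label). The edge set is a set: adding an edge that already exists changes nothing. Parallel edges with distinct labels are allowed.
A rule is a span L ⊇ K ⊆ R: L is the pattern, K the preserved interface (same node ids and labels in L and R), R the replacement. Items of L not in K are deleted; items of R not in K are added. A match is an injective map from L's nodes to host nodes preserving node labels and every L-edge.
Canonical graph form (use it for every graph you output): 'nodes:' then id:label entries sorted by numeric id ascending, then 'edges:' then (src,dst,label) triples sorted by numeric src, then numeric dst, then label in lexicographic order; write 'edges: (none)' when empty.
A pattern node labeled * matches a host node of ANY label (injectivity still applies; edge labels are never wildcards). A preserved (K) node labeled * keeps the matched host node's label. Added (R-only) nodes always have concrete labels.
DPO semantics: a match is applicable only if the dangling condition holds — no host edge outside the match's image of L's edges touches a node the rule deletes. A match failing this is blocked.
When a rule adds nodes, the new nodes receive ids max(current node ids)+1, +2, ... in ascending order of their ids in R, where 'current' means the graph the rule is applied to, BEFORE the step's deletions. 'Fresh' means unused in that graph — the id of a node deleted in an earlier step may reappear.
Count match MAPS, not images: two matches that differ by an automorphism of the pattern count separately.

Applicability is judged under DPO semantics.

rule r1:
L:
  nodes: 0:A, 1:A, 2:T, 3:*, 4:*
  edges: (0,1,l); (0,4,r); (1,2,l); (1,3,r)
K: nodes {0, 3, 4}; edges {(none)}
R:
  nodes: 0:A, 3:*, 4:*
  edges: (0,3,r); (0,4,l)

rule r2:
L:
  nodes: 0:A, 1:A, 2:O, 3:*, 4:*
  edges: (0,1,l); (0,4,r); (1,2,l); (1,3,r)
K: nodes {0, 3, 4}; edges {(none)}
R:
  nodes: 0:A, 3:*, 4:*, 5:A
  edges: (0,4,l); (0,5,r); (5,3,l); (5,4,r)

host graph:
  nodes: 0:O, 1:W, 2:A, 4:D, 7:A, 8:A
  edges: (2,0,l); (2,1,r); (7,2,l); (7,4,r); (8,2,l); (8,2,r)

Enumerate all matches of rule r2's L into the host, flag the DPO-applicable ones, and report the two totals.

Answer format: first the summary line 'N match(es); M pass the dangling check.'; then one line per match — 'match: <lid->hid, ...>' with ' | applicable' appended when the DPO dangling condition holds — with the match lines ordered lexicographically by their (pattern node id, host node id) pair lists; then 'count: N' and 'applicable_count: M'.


1 match(es); 0 pass the dangling check.
match: 0->7, 1->2, 2->0, 3->1, 4->4
count: 1
applicable_count: 0


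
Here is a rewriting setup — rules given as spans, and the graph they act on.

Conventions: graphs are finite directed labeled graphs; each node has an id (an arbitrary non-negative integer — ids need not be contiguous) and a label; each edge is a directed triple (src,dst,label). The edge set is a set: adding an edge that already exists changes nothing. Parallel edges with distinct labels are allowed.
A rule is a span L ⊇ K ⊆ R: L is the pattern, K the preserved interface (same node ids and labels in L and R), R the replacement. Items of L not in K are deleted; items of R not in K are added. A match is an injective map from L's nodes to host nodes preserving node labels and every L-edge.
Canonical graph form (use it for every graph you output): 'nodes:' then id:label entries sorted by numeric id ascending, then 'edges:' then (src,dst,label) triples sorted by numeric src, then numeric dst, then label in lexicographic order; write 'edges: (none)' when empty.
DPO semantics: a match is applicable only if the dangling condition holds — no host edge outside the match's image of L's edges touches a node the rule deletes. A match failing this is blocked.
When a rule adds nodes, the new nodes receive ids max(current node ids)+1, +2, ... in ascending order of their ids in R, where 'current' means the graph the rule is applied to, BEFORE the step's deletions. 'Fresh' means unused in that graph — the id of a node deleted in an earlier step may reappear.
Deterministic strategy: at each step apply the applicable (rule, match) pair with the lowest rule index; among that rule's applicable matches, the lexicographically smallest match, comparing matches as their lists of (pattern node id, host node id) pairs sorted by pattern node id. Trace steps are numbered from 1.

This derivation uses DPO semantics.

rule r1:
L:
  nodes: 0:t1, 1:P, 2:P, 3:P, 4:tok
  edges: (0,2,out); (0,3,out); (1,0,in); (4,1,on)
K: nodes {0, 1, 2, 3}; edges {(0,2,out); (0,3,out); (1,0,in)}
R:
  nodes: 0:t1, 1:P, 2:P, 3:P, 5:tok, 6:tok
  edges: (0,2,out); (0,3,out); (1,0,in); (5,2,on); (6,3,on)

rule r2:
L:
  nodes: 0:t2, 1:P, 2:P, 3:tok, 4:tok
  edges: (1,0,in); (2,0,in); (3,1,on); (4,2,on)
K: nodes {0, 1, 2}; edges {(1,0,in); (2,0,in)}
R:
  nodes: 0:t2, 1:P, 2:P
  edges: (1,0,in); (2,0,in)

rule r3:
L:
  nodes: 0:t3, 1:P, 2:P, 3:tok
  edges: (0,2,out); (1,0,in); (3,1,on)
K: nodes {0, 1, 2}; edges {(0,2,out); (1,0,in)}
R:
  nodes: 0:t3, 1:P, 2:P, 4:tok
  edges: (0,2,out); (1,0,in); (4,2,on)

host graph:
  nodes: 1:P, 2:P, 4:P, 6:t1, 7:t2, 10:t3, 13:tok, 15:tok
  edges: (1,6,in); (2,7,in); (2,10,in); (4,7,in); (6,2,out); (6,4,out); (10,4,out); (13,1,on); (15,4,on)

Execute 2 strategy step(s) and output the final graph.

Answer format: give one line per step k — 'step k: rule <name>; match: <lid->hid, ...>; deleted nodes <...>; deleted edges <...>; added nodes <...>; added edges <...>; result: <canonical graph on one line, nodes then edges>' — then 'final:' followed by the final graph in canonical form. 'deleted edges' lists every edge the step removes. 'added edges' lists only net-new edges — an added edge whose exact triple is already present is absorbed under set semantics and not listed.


step 1: rule r1; match: 0->6, 1->1, 2->2, 3->4, 4->13; deleted nodes 13; deleted edges (13,1,on); added nodes 16, 17; added edges (16,2,on); (17,4,on); result: nodes: 1:P, 2:P, 4:P, 6:t1, 7:t2, 10:t3, 15:tok, 16:tok, 17:tok edges: (1,6,in); (2,7,in); (2,10,in); (4,7,in); (6,2,out); (6,4,out); (10,4,out); (15,4,on); (16,2,on); (17,4,on)
step 2: rule r2; match: 0->7, 1->2, 2->4, 3->16, 4->15; deleted nodes 15, 16; deleted edges (15,4,on); (16,2,on); added nodes (none); added edges (none); result: nodes: 1:P, 2:P, 4:P, 6:t1, 7:t2, 10:t3, 17:tok edges: (1,6,in); (2,7,in); (2,10,in); (4,7,in); (6,2,out); (6,4,out); (10,4,out); (17,4,on)
final:
nodes: 1:P, 2:P, 4:P, 6:t1, 7:t2, 10:t3, 17:tok
edges: (1,6,in); (2,7,in); (2,10,in); (4,7,in); (6,2,out); (6,4,out); (10,4,out); (17,4,on)


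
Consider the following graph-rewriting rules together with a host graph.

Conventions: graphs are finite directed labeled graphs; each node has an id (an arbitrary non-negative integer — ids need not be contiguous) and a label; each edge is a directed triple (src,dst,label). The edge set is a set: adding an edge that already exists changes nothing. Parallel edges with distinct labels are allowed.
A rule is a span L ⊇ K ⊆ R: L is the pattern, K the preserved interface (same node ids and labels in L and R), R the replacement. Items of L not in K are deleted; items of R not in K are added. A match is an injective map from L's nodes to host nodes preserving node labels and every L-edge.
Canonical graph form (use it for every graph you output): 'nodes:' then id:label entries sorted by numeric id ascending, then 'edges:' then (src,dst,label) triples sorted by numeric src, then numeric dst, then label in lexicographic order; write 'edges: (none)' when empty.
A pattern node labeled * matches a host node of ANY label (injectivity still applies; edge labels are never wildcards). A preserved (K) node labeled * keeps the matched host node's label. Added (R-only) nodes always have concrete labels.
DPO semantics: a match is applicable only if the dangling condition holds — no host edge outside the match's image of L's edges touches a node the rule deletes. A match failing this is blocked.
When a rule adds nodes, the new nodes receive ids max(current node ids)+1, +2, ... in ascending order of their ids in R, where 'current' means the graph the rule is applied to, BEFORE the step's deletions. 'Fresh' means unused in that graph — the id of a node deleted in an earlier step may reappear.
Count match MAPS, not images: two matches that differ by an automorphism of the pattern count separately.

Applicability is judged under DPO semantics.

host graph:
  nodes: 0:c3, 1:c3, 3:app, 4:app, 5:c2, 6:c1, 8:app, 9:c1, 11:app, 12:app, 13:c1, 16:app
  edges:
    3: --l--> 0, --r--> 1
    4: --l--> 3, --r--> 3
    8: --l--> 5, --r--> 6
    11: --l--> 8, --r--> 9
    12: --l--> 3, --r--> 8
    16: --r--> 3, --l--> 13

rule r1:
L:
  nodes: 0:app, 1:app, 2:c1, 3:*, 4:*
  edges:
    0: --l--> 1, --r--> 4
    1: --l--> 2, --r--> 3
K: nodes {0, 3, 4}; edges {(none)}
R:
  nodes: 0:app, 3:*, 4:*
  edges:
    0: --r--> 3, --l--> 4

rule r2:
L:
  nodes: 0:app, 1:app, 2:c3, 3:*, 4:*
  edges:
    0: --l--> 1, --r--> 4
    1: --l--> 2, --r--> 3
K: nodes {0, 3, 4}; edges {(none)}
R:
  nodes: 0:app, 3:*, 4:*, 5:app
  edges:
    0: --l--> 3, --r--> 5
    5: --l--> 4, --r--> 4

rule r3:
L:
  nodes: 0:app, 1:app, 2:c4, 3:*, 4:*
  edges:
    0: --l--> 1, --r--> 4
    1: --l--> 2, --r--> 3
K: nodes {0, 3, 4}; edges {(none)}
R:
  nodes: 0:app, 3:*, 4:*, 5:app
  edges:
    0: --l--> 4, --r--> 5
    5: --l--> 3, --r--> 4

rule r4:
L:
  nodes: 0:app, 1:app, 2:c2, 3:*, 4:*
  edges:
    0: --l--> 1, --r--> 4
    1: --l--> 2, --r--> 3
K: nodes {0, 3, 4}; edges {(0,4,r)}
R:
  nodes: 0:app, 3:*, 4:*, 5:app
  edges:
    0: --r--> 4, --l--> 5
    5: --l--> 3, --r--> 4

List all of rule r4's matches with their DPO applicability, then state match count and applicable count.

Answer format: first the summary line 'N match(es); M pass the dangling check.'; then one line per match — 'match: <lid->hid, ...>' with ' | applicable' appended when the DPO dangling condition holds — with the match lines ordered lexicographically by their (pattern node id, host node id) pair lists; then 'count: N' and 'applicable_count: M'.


1 match(es); 0 pass the dangling check.
match: 0->11, 1->8, 2->5, 3->6, 4->9
count: 1
applicable_count: 0


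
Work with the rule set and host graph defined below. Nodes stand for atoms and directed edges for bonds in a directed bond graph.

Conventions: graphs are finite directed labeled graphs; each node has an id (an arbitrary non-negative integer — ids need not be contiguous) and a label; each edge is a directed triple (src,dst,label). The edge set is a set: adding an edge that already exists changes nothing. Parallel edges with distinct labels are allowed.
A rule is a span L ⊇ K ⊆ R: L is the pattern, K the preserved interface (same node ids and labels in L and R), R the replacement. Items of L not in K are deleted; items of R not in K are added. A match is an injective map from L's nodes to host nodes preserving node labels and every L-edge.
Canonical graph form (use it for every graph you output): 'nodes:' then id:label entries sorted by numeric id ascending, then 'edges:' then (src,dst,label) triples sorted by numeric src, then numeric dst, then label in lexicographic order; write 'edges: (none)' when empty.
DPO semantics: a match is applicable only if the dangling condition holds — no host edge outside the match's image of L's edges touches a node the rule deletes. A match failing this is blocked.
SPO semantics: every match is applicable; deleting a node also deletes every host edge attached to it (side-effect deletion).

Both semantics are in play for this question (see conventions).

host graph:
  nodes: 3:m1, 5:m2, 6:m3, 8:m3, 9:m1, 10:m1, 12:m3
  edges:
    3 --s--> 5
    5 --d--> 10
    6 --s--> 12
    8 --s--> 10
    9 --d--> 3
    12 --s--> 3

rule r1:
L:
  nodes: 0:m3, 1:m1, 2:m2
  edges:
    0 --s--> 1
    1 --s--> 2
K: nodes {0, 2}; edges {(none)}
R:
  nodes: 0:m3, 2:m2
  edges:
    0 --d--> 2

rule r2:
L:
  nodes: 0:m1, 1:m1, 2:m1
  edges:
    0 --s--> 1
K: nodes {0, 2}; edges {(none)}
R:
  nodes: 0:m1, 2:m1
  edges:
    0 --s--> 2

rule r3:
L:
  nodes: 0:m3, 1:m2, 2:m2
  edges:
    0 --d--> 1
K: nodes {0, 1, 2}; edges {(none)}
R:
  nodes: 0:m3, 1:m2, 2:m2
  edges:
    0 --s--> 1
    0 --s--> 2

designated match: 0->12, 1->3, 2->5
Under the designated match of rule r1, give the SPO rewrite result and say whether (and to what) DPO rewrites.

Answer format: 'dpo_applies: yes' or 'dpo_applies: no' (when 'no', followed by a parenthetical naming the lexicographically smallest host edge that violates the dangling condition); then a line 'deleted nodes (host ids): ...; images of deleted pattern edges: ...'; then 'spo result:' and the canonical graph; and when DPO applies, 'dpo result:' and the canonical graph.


dpo_applies: no
(the rule deletes node 3, which keeps host edge (9,3,d) outside the match image — the dangling condition fails, DPO blocks; SPO proceeds and side-deletes such edges)
deleted nodes (host ids): 3; images of deleted pattern edges: (3,5,s); (12,3,s)
spo result:
nodes: 5:m2, 6:m3, 8:m3, 9:m1, 10:m1, 12:m3
edges: (5,10,d); (6,12,s); (8,10,s); (12,5,d)


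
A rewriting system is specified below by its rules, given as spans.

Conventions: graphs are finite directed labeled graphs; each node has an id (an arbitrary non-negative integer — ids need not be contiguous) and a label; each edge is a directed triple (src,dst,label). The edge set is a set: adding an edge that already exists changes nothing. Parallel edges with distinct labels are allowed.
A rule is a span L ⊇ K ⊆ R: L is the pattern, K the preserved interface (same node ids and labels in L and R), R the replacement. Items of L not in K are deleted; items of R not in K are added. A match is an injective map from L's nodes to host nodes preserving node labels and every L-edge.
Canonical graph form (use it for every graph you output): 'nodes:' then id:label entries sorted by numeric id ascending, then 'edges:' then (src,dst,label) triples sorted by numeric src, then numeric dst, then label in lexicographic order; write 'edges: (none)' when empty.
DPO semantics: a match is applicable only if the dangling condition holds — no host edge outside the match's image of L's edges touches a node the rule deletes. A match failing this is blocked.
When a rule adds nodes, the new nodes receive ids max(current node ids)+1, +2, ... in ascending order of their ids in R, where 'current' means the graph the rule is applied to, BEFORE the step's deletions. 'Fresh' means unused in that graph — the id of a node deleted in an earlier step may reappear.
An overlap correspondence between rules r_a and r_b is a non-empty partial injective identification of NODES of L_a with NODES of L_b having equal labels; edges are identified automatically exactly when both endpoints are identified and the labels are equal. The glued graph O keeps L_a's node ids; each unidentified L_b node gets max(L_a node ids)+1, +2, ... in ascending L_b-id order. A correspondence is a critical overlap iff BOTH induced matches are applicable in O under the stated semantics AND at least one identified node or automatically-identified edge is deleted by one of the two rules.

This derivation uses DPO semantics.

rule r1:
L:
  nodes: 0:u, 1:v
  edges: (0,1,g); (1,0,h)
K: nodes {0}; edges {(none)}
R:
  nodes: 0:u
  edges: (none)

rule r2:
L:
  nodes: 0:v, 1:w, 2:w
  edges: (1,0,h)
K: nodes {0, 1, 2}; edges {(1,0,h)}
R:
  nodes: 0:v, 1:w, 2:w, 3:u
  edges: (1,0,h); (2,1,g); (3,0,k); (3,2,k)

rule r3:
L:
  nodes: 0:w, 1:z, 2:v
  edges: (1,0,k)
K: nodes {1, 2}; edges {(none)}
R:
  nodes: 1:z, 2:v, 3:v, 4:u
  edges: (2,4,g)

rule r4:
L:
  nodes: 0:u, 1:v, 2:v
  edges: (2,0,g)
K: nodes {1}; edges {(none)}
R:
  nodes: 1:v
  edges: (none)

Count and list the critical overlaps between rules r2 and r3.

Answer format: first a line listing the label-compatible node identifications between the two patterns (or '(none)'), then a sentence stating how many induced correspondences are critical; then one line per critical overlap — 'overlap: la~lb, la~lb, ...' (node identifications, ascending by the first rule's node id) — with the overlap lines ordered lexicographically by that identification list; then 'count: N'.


label-compatible node identifications between L(r2) and L(r3): 0~2, 1~0, 2~0
2 of the induced correspondences are critical overlaps of r2 and r3.
overlap: 0~2, 2~0
overlap: 2~0
count: 2


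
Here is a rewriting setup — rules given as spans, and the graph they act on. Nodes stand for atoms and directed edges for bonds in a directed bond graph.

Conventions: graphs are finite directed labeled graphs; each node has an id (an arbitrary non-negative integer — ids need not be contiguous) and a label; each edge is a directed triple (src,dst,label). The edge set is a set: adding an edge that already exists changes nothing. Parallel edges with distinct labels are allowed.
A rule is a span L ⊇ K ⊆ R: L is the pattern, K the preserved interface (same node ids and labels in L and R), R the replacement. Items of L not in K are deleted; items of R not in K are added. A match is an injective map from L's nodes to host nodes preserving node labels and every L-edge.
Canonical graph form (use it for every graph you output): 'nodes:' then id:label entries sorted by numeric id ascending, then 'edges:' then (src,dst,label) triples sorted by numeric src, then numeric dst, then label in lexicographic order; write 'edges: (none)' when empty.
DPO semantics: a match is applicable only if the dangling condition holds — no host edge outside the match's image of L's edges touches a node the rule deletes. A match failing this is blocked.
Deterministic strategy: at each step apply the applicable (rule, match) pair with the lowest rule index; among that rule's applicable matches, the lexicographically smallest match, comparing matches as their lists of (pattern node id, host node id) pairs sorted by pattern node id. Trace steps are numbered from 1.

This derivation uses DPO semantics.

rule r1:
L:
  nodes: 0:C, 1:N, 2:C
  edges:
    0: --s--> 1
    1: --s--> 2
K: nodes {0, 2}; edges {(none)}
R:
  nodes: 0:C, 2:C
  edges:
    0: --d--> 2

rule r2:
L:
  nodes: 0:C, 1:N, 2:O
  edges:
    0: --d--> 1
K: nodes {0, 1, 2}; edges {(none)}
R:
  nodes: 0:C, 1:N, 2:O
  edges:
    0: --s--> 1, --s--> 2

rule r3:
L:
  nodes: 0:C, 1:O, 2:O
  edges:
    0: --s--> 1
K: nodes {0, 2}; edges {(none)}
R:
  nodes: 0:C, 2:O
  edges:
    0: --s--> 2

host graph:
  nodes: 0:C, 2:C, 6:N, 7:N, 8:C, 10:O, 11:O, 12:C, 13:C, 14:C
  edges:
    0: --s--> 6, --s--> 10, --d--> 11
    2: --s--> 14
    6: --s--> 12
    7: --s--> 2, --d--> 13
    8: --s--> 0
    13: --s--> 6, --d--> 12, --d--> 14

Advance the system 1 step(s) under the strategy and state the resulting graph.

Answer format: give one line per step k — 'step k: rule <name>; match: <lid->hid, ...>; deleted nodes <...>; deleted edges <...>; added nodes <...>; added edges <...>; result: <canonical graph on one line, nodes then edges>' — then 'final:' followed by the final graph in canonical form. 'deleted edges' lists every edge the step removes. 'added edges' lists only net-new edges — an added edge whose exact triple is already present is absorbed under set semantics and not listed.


step 1: rule r3; match: 0->0, 1->10, 2->11; deleted nodes 10; deleted edges (0,10,s); added nodes (none); added edges (0,11,s); result: nodes: 0:C, 2:C, 6:N, 7:N, 8:C, 11:O, 12:C, 13:C, 14:C edges: (0,6,s); (0,11,d); (0,11,s); (2,14,s); (6,12,s); (7,2,s); (7,13,d); (8,0,s); (13,6,s); (13,12,d); (13,14,d)
final:
nodes: 0:C, 2:C, 6:N, 7:N, 8:C, 11:O, 12:C, 13:C, 14:C
edges: (0,6,s); (0,11,d); (0,11,s); (2,14,s); (6,12,s); (7,2,s); (7,13,d); (8,0,s); (13,6,s); (13,12,d); (13,14,d)


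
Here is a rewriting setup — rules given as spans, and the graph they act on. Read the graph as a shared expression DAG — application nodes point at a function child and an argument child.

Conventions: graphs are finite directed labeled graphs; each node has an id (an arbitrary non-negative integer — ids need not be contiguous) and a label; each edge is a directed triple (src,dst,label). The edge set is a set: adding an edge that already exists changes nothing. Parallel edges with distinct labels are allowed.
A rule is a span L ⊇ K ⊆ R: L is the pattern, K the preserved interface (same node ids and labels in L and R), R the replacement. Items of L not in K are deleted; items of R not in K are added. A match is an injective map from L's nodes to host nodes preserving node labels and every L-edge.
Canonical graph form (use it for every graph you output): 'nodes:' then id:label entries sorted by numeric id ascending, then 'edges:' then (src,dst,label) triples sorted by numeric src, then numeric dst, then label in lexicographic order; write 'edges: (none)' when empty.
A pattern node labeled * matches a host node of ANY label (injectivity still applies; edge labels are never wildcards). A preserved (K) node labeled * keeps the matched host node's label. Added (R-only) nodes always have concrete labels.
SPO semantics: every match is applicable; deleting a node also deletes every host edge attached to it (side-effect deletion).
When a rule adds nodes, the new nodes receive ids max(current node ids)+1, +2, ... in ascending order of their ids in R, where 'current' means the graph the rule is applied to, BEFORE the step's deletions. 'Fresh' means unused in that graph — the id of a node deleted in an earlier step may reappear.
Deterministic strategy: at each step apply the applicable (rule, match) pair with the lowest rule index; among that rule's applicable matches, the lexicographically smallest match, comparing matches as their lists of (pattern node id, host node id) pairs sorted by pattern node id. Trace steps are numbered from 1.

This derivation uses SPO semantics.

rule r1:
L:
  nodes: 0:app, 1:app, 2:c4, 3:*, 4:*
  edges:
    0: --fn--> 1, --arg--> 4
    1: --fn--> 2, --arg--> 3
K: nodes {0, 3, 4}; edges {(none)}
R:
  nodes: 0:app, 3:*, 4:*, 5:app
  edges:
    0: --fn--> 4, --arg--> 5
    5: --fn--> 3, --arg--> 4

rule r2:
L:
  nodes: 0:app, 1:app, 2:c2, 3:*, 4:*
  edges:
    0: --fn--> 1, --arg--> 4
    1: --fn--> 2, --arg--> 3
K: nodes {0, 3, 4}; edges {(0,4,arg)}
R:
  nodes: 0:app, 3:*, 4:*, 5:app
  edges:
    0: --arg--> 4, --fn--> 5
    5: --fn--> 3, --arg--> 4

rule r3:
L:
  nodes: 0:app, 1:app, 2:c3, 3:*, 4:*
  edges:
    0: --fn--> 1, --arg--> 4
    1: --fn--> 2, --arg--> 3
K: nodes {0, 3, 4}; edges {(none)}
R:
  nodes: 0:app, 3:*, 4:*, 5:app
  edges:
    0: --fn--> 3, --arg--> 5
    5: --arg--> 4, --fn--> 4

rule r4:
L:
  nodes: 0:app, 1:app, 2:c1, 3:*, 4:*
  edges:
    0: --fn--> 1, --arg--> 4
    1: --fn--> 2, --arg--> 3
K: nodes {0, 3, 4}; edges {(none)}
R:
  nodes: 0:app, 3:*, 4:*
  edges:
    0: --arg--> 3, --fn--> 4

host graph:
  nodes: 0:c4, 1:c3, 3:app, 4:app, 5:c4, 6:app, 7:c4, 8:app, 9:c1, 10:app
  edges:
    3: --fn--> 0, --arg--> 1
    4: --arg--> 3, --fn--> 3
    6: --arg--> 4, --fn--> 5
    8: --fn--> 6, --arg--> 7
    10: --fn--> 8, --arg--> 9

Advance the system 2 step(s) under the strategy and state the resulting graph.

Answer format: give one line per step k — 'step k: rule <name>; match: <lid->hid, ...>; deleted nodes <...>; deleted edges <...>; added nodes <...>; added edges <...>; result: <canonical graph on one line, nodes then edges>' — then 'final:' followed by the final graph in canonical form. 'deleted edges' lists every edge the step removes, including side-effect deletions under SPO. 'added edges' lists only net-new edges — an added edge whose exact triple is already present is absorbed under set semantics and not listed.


step 1: rule r1; match: 0->8, 1->6, 2->5, 3->4, 4->7; deleted nodes 5, 6; deleted edges (6,4,arg); (6,5,fn); (8,6,fn); (8,7,arg); added nodes 11; added edges (8,7,fn); (8,11,arg); (11,4,fn); (11,7,arg); result: nodes: 0:c4, 1:c3, 3:app, 4:app, 7:c4, 8:app, 9:c1, 10:app, 11:app edges: (3,0,fn); (3,1,arg); (4,3,arg); (4,3,fn); (8,7,fn); (8,11,arg); (10,8,fn); (10,9,arg); (11,4,fn); (11,7,arg)
step 2: rule r1; match: 0->10, 1->8, 2->7, 3->11, 4->9; deleted nodes 7, 8; deleted edges (8,7,fn); (8,11,arg); (10,8,fn); (10,9,arg); (11,7,arg); added nodes 12; added edges (10,9,fn); (10,12,arg); (12,9,arg); (12,11,fn); result: nodes: 0:c4, 1:c3, 3:app, 4:app, 9:c1, 10:app, 11:app, 12:app edges: (3,0,fn); (3,1,arg); (4,3,arg); (4,3,fn); (10,9,fn); (10,12,arg); (11,4,fn); (12,9,arg); (12,11,fn)
final:
nodes: 0:c4, 1:c3, 3:app, 4:app, 9:c1, 10:app, 11:app, 12:app
edges: (3,0,fn); (3,1,arg); (4,3,arg); (4,3,fn); (10,9,fn); (10,12,arg); (11,4,fn); (12,9,arg); (12,11,fn)


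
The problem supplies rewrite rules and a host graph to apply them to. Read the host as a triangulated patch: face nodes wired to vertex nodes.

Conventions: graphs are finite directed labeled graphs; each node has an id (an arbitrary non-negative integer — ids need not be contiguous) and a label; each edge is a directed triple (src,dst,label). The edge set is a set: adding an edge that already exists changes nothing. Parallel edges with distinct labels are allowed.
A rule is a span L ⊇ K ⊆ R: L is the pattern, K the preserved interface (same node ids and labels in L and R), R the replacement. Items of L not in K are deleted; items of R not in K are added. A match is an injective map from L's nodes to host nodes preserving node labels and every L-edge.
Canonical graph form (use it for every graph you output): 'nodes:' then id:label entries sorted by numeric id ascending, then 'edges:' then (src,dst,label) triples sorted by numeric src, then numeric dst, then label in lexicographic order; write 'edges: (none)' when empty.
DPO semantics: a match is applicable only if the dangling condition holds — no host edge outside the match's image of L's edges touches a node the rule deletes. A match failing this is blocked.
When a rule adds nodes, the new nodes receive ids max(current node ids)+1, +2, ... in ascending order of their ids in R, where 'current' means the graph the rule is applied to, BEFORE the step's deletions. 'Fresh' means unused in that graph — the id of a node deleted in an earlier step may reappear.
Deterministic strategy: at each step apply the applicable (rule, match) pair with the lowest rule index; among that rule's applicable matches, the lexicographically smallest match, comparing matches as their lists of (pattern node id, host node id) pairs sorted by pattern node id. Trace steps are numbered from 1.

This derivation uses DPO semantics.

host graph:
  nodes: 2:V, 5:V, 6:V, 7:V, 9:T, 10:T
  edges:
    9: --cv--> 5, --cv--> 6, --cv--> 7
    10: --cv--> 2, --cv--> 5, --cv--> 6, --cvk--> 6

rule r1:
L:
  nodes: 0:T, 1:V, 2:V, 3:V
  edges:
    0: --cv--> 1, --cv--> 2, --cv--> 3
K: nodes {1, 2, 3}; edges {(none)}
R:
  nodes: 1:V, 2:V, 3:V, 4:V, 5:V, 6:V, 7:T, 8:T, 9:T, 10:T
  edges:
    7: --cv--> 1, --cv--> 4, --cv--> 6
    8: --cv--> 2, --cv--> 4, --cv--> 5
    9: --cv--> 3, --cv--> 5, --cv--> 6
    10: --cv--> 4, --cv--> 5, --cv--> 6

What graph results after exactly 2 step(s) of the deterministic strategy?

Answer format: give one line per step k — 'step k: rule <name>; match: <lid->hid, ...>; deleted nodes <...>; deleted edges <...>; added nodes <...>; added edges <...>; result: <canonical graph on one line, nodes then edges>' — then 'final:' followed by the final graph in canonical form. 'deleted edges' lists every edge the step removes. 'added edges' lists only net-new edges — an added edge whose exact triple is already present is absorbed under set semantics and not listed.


step 1: rule r1; match: 0->9, 1->5, 2->6, 3->7; deleted nodes 9; deleted edges (9,5,cv); (9,6,cv); (9,7,cv); added nodes 11, 12, 13, 14, 15, 16, 17; added edges (14,5,cv); (14,11,cv); (14,13,cv); (15,6,cv); (15,11,cv); (15,12,cv); (16,7,cv); (16,12,cv); (16,13,cv); (17,11,cv); (17,12,cv); (17,13,cv); result: nodes: 2:V, 5:V, 6:V, 7:V, 10:T, 11:V, 12:V, 13:V, 14:T, 15:T, 16:T, 17:T edges: (10,2,cv); (10,5,cv); (10,6,cv); (10,6,cvk); (14,5,cv); (14,11,cv); (14,13,cv); (15,6,cv); (15,11,cv); (15,12,cv); (16,7,cv); (16,12,cv); (16,13,cv); (17,11,cv); (17,12,cv); (17,13,cv)
step 2: rule r1; match: 0->14, 1->5, 2->11, 3->13; deleted nodes 14; deleted edges (14,5,cv); (14,11,cv); (14,13,cv); added nodes 18, 19, 20, 21, 22, 23, 24; added edges (21,5,cv); (21,18,cv); (21,20,cv); (22,11,cv); (22,18,cv); (22,19,cv); (23,13,cv); (23,19,cv); (23,20,cv); (24,18,cv); (24,19,cv); (24,20,cv); result: nodes: 2:V, 5:V, 6:V, 7:V, 10:T, 11:V, 12:V, 13:V, 15:T, 16:T, 17:T, 18:V, 19:V, 20:V, 21:T, 22:T, 23:T, 24:T edges: (10,2,cv); (10,5,cv); (10,6,cv); (10,6,cvk); (15,6,cv); (15,11,cv); (15,12,cv); (16,7,cv); (16,12,cv); (16,13,cv); (17,11,cv); (17,12,cv); (17,13,cv); (21,5,cv); (21,18,cv); (21,20,cv); (22,11,cv); (22,18,cv); (22,19,cv); (23,13,cv); (23,19,cv); (23,20,cv); (24,18,cv); (24,19,cv); (24,20,cv)
final:
nodes: 2:V, 5:V, 6:V, 7:V, 10:T, 11:V, 12:V, 13:V, 15:T, 16:T, 17:T, 18:V, 19:V, 20:V, 21:T, 22:T, 23:T, 24:T
edges: (10,2,cv); (10,5,cv); (10,6,cv); (10,6,cvk); (15,6,cv); (15,11,cv); (15,12,cv); (16,7,cv); (16,12,cv); (16,13,cv); (17,11,cv); (17,12,cv); (17,13,cv); (21,5,cv); (21,18,cv); (21,20,cv); (22,11,cv); (22,18,cv); (22,19,cv); (23,13,cv); (23,19,cv); (23,20,cv); (24,18,cv); (24,19,cv); (24,20,cv)


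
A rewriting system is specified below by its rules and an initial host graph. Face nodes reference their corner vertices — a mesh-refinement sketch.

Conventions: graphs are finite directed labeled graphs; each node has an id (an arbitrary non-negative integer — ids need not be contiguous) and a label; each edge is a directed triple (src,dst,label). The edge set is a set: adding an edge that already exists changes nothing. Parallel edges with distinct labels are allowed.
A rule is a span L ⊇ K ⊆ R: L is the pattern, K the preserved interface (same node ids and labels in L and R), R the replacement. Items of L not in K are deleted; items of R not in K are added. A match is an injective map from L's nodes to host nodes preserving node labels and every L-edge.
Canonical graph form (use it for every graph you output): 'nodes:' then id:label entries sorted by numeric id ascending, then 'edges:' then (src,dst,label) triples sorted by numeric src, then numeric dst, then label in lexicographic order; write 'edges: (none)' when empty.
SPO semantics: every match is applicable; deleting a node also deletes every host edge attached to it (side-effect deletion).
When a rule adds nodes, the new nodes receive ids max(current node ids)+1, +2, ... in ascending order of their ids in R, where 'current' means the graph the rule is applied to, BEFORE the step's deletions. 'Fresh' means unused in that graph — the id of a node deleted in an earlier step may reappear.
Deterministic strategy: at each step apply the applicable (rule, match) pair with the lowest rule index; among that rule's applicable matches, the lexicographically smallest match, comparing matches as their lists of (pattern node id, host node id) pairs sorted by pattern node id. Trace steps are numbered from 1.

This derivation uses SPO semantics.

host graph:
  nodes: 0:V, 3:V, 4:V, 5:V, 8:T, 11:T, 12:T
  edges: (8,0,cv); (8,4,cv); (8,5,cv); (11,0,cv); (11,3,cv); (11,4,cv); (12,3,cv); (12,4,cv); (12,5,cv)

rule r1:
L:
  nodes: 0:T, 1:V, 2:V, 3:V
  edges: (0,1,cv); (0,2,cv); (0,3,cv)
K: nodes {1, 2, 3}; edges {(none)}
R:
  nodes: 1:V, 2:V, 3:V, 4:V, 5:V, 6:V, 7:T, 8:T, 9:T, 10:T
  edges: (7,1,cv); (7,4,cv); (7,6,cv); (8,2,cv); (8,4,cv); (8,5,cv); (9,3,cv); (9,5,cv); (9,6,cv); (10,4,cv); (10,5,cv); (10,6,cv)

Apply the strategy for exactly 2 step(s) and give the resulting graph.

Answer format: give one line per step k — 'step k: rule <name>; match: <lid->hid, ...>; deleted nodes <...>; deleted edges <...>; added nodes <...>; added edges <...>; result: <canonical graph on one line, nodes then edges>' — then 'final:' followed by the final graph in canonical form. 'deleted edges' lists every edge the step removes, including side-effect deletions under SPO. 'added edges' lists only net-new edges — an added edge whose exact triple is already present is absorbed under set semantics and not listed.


step 1: rule r1; match: 0->8, 1->0, 2->4, 3->5; deleted nodes 8; deleted edges (8,0,cv); (8,4,cv); (8,5,cv); added nodes 13, 14, 15, 16, 17, 18, 19; added edges (16,0,cv); (16,13,cv); (16,15,cv); (17,4,cv); (17,13,cv); (17,14,cv); (18,5,cv); (18,14,cv); (18,15,cv); (19,13,cv); (19,14,cv); (19,15,cv); result: nodes: 0:V, 3:V, 4:V, 5:V, 11:T, 12:T, 13:V, 14:V, 15:V, 16:T, 17:T, 18:T, 19:T edges: (11,0,cv); (11,3,cv); (11,4,cv); (12,3,cv); (12,4,cv); (12,5,cv); (16,0,cv); (16,13,cv); (16,15,cv); (17,4,cv); (17,13,cv); (17,14,cv); (18,5,cv); (18,14,cv); (18,15,cv); (19,13,cv); (19,14,cv); (19,15,cv)
step 2: rule r1; match: 0->11, 1->0, 2->3, 3->4; deleted nodes 11; deleted edges (11,0,cv); (11,3,cv); (11,4,cv); added nodes 20, 21, 22, 23, 24, 25, 26; added edges (23,0,cv); (23,20,cv); (23,22,cv); (24,3,cv); (24,20,cv); (24,21,cv); (25,4,cv); (25,21,cv); (25,22,cv); (26,20,cv); (26,21,cv); (26,22,cv); result: nodes: 0:V, 3:V, 4:V, 5:V, 12:T, 13:V, 14:V, 15:V, 16:T, 17:T, 18:T, 19:T, 20:V, 21:V, 22:V, 23:T, 24:T, 25:T, 26:T edges: (12,3,cv); (12,4,cv); (12,5,cv); (16,0,cv); (16,13,cv); (16,15,cv); (17,4,cv); (17,13,cv); (17,14,cv); (18,5,cv); (18,14,cv); (18,15,cv); (19,13,cv); (19,14,cv); (19,15,cv); (23,0,cv); (23,20,cv); (23,22,cv); (24,3,cv); (24,20,cv); (24,21,cv); (25,4,cv); (25,21,cv); (25,22,cv); (26,20,cv); (26,21,cv); (26,22,cv)
final:
nodes: 0:V, 3:V, 4:V, 5:V, 12:T, 13:V, 14:V, 15:V, 16:T, 17:T, 18:T, 19:T, 20:V, 21:V, 22:V, 23:T, 24:T, 25:T, 26:T
edges: (12,3,cv); (12,4,cv); (12,5,cv); (16,0,cv); (16,13,cv); (16,15,cv); (17,4,cv); (17,13,cv); (17,14,cv); (18,5,cv); (18,14,cv); (18,15,cv); (19,13,cv); (19,14,cv); (19,15,cv); (23,0,cv); (23,20,cv); (23,22,cv); (24,3,cv); (24,20,cv); (24,21,cv); (25,4,cv); (25,21,cv); (25,22,cv); (26,20,cv); (26,21,cv); (26,22,cv)


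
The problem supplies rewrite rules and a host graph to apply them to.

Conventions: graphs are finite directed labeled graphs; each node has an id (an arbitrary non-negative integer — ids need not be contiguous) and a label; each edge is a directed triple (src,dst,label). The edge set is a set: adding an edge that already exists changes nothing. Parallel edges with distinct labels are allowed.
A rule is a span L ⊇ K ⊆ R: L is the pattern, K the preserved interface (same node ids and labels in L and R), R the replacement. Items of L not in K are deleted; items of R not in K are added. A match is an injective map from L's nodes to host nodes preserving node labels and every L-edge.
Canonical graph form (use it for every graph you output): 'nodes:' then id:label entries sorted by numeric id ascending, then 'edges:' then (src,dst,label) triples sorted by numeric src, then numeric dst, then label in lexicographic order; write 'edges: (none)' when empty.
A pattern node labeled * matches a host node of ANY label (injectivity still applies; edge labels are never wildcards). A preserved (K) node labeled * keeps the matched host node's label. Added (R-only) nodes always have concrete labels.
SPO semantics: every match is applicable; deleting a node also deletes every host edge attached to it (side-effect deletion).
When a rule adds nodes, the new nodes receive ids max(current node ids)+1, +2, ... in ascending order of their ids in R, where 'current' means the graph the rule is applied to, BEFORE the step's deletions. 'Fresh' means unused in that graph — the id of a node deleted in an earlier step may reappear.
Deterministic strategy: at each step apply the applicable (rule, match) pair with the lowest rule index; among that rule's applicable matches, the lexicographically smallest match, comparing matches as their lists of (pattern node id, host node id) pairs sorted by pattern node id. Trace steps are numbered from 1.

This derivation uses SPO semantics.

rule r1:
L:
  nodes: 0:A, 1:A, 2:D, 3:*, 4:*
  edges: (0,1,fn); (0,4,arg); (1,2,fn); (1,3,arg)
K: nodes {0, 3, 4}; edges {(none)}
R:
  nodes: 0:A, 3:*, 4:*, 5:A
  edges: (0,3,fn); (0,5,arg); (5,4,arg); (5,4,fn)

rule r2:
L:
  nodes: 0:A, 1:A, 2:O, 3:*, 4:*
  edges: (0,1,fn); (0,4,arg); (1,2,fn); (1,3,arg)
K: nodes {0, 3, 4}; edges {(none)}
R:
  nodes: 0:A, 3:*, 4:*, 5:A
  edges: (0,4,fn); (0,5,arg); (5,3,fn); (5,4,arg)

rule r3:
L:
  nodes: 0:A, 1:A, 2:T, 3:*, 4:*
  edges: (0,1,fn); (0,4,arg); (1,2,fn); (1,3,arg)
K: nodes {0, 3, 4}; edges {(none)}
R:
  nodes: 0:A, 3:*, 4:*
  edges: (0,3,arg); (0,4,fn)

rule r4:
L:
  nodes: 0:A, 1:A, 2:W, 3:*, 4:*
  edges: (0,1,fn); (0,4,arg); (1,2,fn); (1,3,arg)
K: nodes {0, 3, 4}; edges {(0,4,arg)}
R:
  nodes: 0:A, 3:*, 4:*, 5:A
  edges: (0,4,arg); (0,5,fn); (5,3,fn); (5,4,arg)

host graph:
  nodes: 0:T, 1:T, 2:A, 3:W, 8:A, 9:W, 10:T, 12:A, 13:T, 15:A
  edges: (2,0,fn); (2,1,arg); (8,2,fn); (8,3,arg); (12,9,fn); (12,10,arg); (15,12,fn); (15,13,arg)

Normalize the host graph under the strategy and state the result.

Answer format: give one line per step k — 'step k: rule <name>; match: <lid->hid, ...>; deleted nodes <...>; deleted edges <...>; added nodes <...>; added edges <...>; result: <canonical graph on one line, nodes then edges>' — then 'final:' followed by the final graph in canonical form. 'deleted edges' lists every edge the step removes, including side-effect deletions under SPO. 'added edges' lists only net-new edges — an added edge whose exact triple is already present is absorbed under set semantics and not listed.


step 1: rule r3; match: 0->8, 1->2, 2->0, 3->1, 4->3; deleted nodes 0, 2; deleted edges (2,0,fn); (2,1,arg); (8,2,fn); (8,3,arg); added nodes (none); added edges (8,1,arg); (8,3,fn); result: nodes: 1:T, 3:W, 8:A, 9:W, 10:T, 12:A, 13:T, 15:A edges: (8,1,arg); (8,3,fn); (12,9,fn); (12,10,arg); (15,12,fn); (15,13,arg)
step 2: rule r4; match: 0->15, 1->12, 2->9, 3->10, 4->13; deleted nodes 9, 12; deleted edges (12,9,fn); (12,10,arg); (15,12,fn); added nodes 16; added edges (15,16,fn); (16,10,fn); (16,13,arg); result: nodes: 1:T, 3:W, 8:A, 10:T, 13:T, 15:A, 16:A edges: (8,1,arg); (8,3,fn); (15,13,arg); (15,16,fn); (16,10,fn); (16,13,arg)
final:
nodes: 1:T, 3:W, 8:A, 10:T, 13:T, 15:A, 16:A
edges: (8,1,arg); (8,3,fn); (15,13,arg); (15,16,fn); (16,10,fn); (16,13,arg)
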